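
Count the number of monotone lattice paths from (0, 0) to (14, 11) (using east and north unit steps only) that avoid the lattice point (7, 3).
Number of paths = 3685200

Total paths from (0, 0) to (14, 11): C(25, 14) = 4457400. Paths through (7, 3): (paths (0, 0) → (7, 3)) × (paths (7, 3) → (14, 11)) = C(10, 7) · C(15, 7) = 120 · 6435 = 772200. Avoidance count = 4457400 − 772200 = 3685200.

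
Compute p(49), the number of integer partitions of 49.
p(49) = 173525

Compute p(n) via the recurrence p(n, m) = p(n, m−1) + p(n−m, m), where p(n, m) counts partitions of n with all parts ≤ m and p(n) = p(n, n). The base cases are p(0, m) = 1 and p(n, 0) = 0 for n > 0. Filling the table yields p(49) = 173525. (Euler's pentagonal recurrence is an alternative.)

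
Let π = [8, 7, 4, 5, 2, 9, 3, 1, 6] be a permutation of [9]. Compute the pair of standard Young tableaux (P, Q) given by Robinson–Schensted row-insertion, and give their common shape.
P = [1, 3, 6] / [2, 5, 9] / [4] / [7] / [8];  Q = [1, 4, 6] / [2, 7, 9] / [3] / [5] / [8];  common shape = (3, 3, 1, 1, 1)

Row-insert the values π_1, π_2, … into P one at a time, bumping the leftmost entry strictly greater than the inserted value down to the next row. The recording tableau Q records, in position (i, j), the step at which that cell was added to P.
  Insert 8 (step 1): P = [8];  Q = [1]
  Insert 7 (step 2): P = [7] / [8];  Q = [1] / [2]
  Insert 4 (step 3): P = [4] / [7] / [8];  Q = [1] / [2] / [3]
  Insert 5 (step 4): P = [4, 5] / [7] / [8];  Q = [1, 4] / [2] / [3]
  Insert 2 (step 5): P = [2, 5] / [4] / [7] / [8];  Q = [1, 4] / [2] / [3] / [5]
  Insert 9 (step 6): P = [2, 5, 9] / [4] / [7] / [8];  Q = [1, 4, 6] / [2] / [3] / [5]
  Insert 3 (step 7): P = [2, 3, 9] / [4, 5] / [7] / [8];  Q = [1, 4, 6] / [2, 7] / [3] / [5]
  Insert 1 (step 8): P = [1, 3, 9] / [2, 5] / [4] / [7] / [8];  Q = [1, 4, 6] / [2, 7] / [3] / [5] / [8]
  Insert 6 (step 9): P = [1, 3, 6] / [2, 5, 9] / [4] / [7] / [8];  Q = [1, 4, 6] / [2, 7, 9] / [3] / [5] / [8]
Final shape: (3, 3, 1, 1, 1).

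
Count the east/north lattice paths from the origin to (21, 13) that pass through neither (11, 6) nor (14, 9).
Number of paths = 499304212

Inclusion–exclusion. Total paths: C(34, 21) = 927983760. Through P₁: C(17, 11)·C(17, 10) = 240688448. Through P₂: C(23, 14)·C(11, 7) = 269672700. Since P₁ is strictly southwest of P₂, a monotone path through both must visit P₁ then P₂; paths through both = C(17, 11)·C(6, 3)·C(11, 7) = 81681600. Avoid both = 927983760 − 240688448 − 269672700 + 81681600 = 499304212.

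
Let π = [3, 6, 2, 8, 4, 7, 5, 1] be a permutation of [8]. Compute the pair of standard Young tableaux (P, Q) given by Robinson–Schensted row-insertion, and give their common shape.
P = [1, 4, 5] / [2, 6, 7] / [3] / [8];  Q = [1, 2, 4] / [3, 5, 6] / [7] / [8];  common shape = (3, 3, 1, 1)

Row-insert the values π_1, π_2, … into P one at a time, bumping the leftmost entry strictly greater than the inserted value down to the next row. The recording tableau Q records, in position (i, j), the step at which that cell was added to P.
  Insert 3 (step 1): P = [3];  Q = [1]
  Insert 6 (step 2): P = [3, 6];  Q = [1, 2]
  Insert 2 (step 3): P = [2, 6] / [3];  Q = [1, 2] / [3]
  Insert 8 (step 4): P = [2, 6, 8] / [3];  Q = [1, 2, 4] / [3]
  Insert 4 (step 5): P = [2, 4, 8] / [3, 6];  Q = [1, 2, 4] / [3, 5]
  Insert 7 (step 6): P = [2, 4, 7] / [3, 6, 8];  Q = [1, 2, 4] / [3, 5, 6]
  Insert 5 (step 7): P = [2, 4, 5] / [3, 6, 7] / [8];  Q = [1, 2, 4] / [3, 5, 6] / [7]
  Insert 1 (step 8): P = [1, 4, 5] / [2, 6, 7] / [3] / [8];  Q = [1, 2, 4] / [3, 5, 6] / [7] / [8]
Final shape: (3, 3, 1, 1).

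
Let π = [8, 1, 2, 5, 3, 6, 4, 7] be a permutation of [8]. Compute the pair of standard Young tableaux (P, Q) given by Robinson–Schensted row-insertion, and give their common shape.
P = [1, 2, 3, 4, 7] / [5, 6] / [8];  Q = [1, 3, 4, 6, 8] / [2, 7] / [5];  common shape = (5, 2, 1)

Row-insert the values π_1, π_2, … into P one at a time, bumping the leftmost entry strictly greater than the inserted value down to the next row. The recording tableau Q records, in position (i, j), the step at which that cell was added to P.
  Insert 8 (step 1): P = [8];  Q = [1]
  Insert 1 (step 2): P = [1] / [8];  Q = [1] / [2]
  Insert 2 (step 3): P = [1, 2] / [8];  Q = [1, 3] / [2]
  Insert 5 (step 4): P = [1, 2, 5] / [8];  Q = [1, 3, 4] / [2]
  Insert 3 (step 5): P = [1, 2, 3] / [5] / [8];  Q = [1, 3, 4] / [2] / [5]
  Insert 6 (step 6): P = [1, 2, 3, 6] / [5] / [8];  Q = [1, 3, 4, 6] / [2] / [5]
  Insert 4 (step 7): P = [1, 2, 3, 4] / [5, 6] / [8];  Q = [1, 3, 4, 6] / [2, 7] / [5]
  Insert 7 (step 8): P = [1, 2, 3, 4, 7] / [5, 6] / [8];  Q = [1, 3, 4, 6, 8] / [2, 7] / [5]
Final shape: (5, 2, 1).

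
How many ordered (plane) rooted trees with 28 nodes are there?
C_27 = 69533550916004

These ordered rooted trees are counted by the Catalan number C_n = (1/(n + 1)) · C(2n, n). For n = 27: C_27 = (1/28) · C(54, 27) = 1946939425648112/28 = 69533550916004.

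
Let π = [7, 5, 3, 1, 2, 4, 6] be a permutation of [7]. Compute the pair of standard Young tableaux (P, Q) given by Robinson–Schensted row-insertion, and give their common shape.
P = [1, 2, 4, 6] / [3] / [5] / [7];  Q = [1, 5, 6, 7] / [2] / [3] / [4];  common shape = (4, 1, 1, 1)

Row-insert the values π_1, π_2, … into P one at a time, bumping the leftmost entry strictly greater than the inserted value down to the next row. The recording tableau Q records, in position (i, j), the step at which that cell was added to P.
  Insert 7 (step 1): P = [7];  Q = [1]
  Insert 5 (step 2): P = [5] / [7];  Q = [1] / [2]
  Insert 3 (step 3): P = [3] / [5] / [7];  Q = [1] / [2] / [3]
  Insert 1 (step 4): P = [1] / [3] / [5] / [7];  Q = [1] / [2] / [3] / [4]
  Insert 2 (step 5): P = [1, 2] / [3] / [5] / [7];  Q = [1, 5] / [2] / [3] / [4]
  Insert 4 (step 6): P = [1, 2, 4] / [3] / [5] / [7];  Q = [1, 5, 6] / [2] / [3] / [4]
  Insert 6 (step 7): P = [1, 2, 4, 6] / [3] / [5] / [7];  Q = [1, 5, 6, 7] / [2] / [3] / [4]
Final shape: (4, 1, 1, 1).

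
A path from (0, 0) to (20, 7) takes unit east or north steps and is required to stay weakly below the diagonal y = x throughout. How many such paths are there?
Number of paths = 592020

By the reflection principle (André's argument), the number of monotone paths to (20, 7) with n ≤ m that never go above y = x is C(27, 20) − C(27, 21) = 888030 − 296010 = 592020.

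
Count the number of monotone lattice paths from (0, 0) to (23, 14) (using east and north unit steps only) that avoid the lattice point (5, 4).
Number of paths = 4453574940

Total paths from (0, 0) to (23, 14): C(37, 23) = 6107086800. Paths through (5, 4): (paths (0, 0) → (5, 4)) × (paths (5, 4) → (23, 14)) = C(9, 5) · C(28, 18) = 126 · 13123110 = 1653511860. Avoidance count = 6107086800 − 1653511860 = 4453574940.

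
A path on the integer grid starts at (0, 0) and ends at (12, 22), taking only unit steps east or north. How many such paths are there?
Number of paths = 548354040

A monotone lattice path from (0, 0) to (12, 22) consists of 12 east steps and 22 north steps in some order, so it is determined by which 12 of the 34 steps are east. The count is C(34, 12) = 548354040.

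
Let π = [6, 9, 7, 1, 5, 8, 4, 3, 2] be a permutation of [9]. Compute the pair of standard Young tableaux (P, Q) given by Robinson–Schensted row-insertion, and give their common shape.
P = [1, 2, 8] / [3, 7] / [4] / [5] / [6] / [9];  Q = [1, 2, 6] / [3, 5] / [4] / [7] / [8] / [9];  common shape = (3, 2, 1, 1, 1, 1)

Row-insert the values π_1, π_2, … into P one at a time, bumping the leftmost entry strictly greater than the inserted value down to the next row. The recording tableau Q records, in position (i, j), the step at which that cell was added to P.
  Insert 6 (step 1): P = [6];  Q = [1]
  Insert 9 (step 2): P = [6, 9];  Q = [1, 2]
  Insert 7 (step 3): P = [6, 7] / [9];  Q = [1, 2] / [3]
  Insert 1 (step 4): P = [1, 7] / [6] / [9];  Q = [1, 2] / [3] / [4]
  Insert 5 (step 5): P = [1, 5] / [6, 7] / [9];  Q = [1, 2] / [3, 5] / [4]
  Insert 8 (step 6): P = [1, 5, 8] / [6, 7] / [9];  Q = [1, 2, 6] / [3, 5] / [4]
  Insert 4 (step 7): P = [1, 4, 8] / [5, 7] / [6] / [9];  Q = [1, 2, 6] / [3, 5] / [4] / [7]
  Insert 3 (step 8): P = [1, 3, 8] / [4, 7] / [5] / [6] / [9];  Q = [1, 2, 6] / [3, 5] / [4] / [7] / [8]
  Insert 2 (step 9): P = [1, 2, 8] / [3, 7] / [4] / [5] / [6] / [9];  Q = [1, 2, 6] / [3, 5] / [4] / [7] / [8] / [9]
Final shape: (3, 2, 1, 1, 1, 1).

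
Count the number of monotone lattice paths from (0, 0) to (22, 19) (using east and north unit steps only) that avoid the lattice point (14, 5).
Number of paths = 240944384640

Total paths from (0, 0) to (22, 19): C(41, 22) = 244662670200. Paths through (14, 5): (paths (0, 0) → (14, 5)) × (paths (14, 5) → (22, 19)) = C(19, 14) · C(22, 8) = 11628 · 319770 = 3718285560. Avoidance count = 244662670200 − 3718285560 = 240944384640.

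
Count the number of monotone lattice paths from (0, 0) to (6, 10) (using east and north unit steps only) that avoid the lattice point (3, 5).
Number of paths = 4872

Total paths from (0, 0) to (6, 10): C(16, 6) = 8008. Paths through (3, 5): (paths (0, 0) → (3, 5)) × (paths (3, 5) → (6, 10)) = C(8, 3) · C(8, 3) = 56 · 56 = 3136. Avoidance count = 8008 − 3136 = 4872.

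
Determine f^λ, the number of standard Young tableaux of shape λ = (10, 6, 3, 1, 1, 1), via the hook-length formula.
# SYT of shape (10, 6, 3, 1, 1, 1) = 651819168

Hook-length formula: f^λ = n! / Π hook(c), product over all cells c of the Young diagram. For λ = (10, 6, 3, 1, 1, 1), n = 22 boxes. Hook lengths by row (left-to-right, top-to-bottom): [15, 11, 10, 8, 7, 6, 4, 3, 2, 1]; [10, 6, 5, 3, 2, 1]; [6, 2, 1]; [3]; [2]; [1]. Product of hooks = 1724405760000. So f^λ = 22! / 1724405760000 = 1124000727777607680000 / 1724405760000 = 651819168.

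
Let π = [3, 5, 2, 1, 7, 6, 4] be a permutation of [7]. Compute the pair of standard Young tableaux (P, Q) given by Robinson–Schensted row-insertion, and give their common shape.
P = [1, 4, 6] / [2, 5] / [3, 7];  Q = [1, 2, 5] / [3, 6] / [4, 7];  common shape = (3, 2, 2)

Row-insert the values π_1, π_2, … into P one at a time, bumping the leftmost entry strictly greater than the inserted value down to the next row. The recording tableau Q records, in position (i, j), the step at which that cell was added to P.
  Insert 3 (step 1): P = [3];  Q = [1]
  Insert 5 (step 2): P = [3, 5];  Q = [1, 2]
  Insert 2 (step 3): P = [2, 5] / [3];  Q = [1, 2] / [3]
  Insert 1 (step 4): P = [1, 5] / [2] / [3];  Q = [1, 2] / [3] / [4]
  Insert 7 (step 5): P = [1, 5, 7] / [2] / [3];  Q = [1, 2, 5] / [3] / [4]
  Insert 6 (step 6): P = [1, 5, 6] / [2, 7] / [3];  Q = [1, 2, 5] / [3, 6] / [4]
  Insert 4 (step 7): P = [1, 4, 6] / [2, 5] / [3, 7];  Q = [1, 2, 5] / [3, 6] / [4, 7]
Final shape: (3, 2, 2).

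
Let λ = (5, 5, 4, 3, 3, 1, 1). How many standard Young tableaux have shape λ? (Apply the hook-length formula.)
# SYT of shape (5, 5, 4, 3, 3, 1, 1) = 1571349780

Hook-length formula: f^λ = n! / Π hook(c), product over all cells c of the Young diagram. For λ = (5, 5, 4, 3, 3, 1, 1), n = 22 boxes. Hook lengths by row (left-to-right, top-to-bottom): [11, 8, 7, 4, 2]; [10, 7, 6, 3, 1]; [8, 5, 4, 1]; [6, 3, 2]; [5, 2, 1]; [2]; [1]. Product of hooks = 715309056000. So f^λ = 22! / 715309056000 = 1124000727777607680000 / 715309056000 = 1571349780.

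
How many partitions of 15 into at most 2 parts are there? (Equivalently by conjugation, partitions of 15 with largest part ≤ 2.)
p(15, parts ≤ 2) = 8

Partitions of 15 with all parts ≤ 2: 2+2+2+2+2+2+2+1, 2+2+2+2+2+2+1+1+1, 2+2+2+2+2+1+1+1+1+1, 2+2+2+2+1+1+1+1+1+1+1, 2+2+2+1+1+1+1+1+1+1+1+1, 2+2+1+1+1+1+1+1+1+1+1+1+1, 2+1+1+1+1+1+1+1+1+1+1+1+1+1, 1+1+1+1+1+1+1+1+1+1+1+1+1+1+1. Count = 8.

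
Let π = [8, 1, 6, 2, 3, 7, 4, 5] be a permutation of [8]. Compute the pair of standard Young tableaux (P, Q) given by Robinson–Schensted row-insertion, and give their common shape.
P = [1, 2, 3, 4, 5] / [6, 7] / [8];  Q = [1, 3, 5, 6, 8] / [2, 7] / [4];  common shape = (5, 2, 1)

Row-insert the values π_1, π_2, … into P one at a time, bumping the leftmost entry strictly greater than the inserted value down to the next row. The recording tableau Q records, in position (i, j), the step at which that cell was added to P.
  Insert 8 (step 1): P = [8];  Q = [1]
  Insert 1 (step 2): P = [1] / [8];  Q = [1] / [2]
  Insert 6 (step 3): P = [1, 6] / [8];  Q = [1, 3] / [2]
  Insert 2 (step 4): P = [1, 2] / [6] / [8];  Q = [1, 3] / [2] / [4]
  Insert 3 (step 5): P = [1, 2, 3] / [6] / [8];  Q = [1, 3, 5] / [2] / [4]
  Insert 7 (step 6): P = [1, 2, 3, 7] / [6] / [8];  Q = [1, 3, 5, 6] / [2] / [4]
  Insert 4 (step 7): P = [1, 2, 3, 4] / [6, 7] / [8];  Q = [1, 3, 5, 6] / [2, 7] / [4]
  Insert 5 (step 8): P = [1, 2, 3, 4, 5] / [6, 7] / [8];  Q = [1, 3, 5, 6, 8] / [2, 7] / [4]
Final shape: (5, 2, 1).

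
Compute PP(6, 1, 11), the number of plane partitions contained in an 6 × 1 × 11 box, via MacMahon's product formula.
PP(6, 1, 11) = 12376

Evaluate the triple product over i = 1..6, j = 1..1, k = 1..11. The factors are (2/1) · (3/2) · (4/3) · (5/4) · (6/5) · (7/6) · (8/7) · (9/8) · … (66 factors total). The numerators and denominators telescope so the product is an integer; carrying out the multiplication exactly gives PP(6, 1, 11) = 12376.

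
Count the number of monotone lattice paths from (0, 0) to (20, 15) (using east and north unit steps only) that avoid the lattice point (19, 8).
Number of paths = 3230182560

Total paths from (0, 0) to (20, 15): C(35, 20) = 3247943160. Paths through (19, 8): (paths (0, 0) → (19, 8)) × (paths (19, 8) → (20, 15)) = C(27, 19) · C(8, 1) = 2220075 · 8 = 17760600. Avoidance count = 3247943160 − 17760600 = 3230182560.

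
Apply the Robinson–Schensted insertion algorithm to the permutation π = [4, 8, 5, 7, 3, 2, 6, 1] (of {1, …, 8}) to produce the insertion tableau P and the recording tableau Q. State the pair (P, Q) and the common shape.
P = [1, 5, 6] / [2, 7] / [3] / [4] / [8];  Q = [1, 2, 4] / [3, 7] / [5] / [6] / [8];  common shape = (3, 2, 1, 1, 1)

Row-insert the values π_1, π_2, … into P one at a time, bumping the leftmost entry strictly greater than the inserted value down to the next row. The recording tableau Q records, in position (i, j), the step at which that cell was added to P.
  Insert 4 (step 1): P = [4];  Q = [1]
  Insert 8 (step 2): P = [4, 8];  Q = [1, 2]
  Insert 5 (step 3): P = [4, 5] / [8];  Q = [1, 2] / [3]
  Insert 7 (step 4): P = [4, 5, 7] / [8];  Q = [1, 2, 4] / [3]
  Insert 3 (step 5): P = [3, 5, 7] / [4] / [8];  Q = [1, 2, 4] / [3] / [5]
  Insert 2 (step 6): P = [2, 5, 7] / [3] / [4] / [8];  Q = [1, 2, 4] / [3] / [5] / [6]
  Insert 6 (step 7): P = [2, 5, 6] / [3, 7] / [4] / [8];  Q = [1, 2, 4] / [3, 7] / [5] / [6]
  Insert 1 (step 8): P = [1, 5, 6] / [2, 7] / [3] / [4] / [8];  Q = [1, 2, 4] / [3, 7] / [5] / [6] / [8]
Final shape: (3, 2, 1, 1, 1).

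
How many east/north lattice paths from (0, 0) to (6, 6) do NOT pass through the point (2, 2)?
Number of paths = 504

Total paths from (0, 0) to (6, 6): C(12, 6) = 924. Paths through (2, 2): (paths (0, 0) → (2, 2)) × (paths (2, 2) → (6, 6)) = C(4, 2) · C(8, 4) = 6 · 70 = 420. Avoidance count = 924 − 420 = 504.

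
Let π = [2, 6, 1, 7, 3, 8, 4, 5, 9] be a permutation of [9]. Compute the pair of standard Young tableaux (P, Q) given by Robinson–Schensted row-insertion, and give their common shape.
P = [1, 3, 4, 5, 9] / [2, 6, 7, 8];  Q = [1, 2, 4, 6, 9] / [3, 5, 7, 8];  common shape = (5, 4)

Row-insert the values π_1, π_2, … into P one at a time, bumping the leftmost entry strictly greater than the inserted value down to the next row. The recording tableau Q records, in position (i, j), the step at which that cell was added to P.
  Insert 2 (step 1): P = [2];  Q = [1]
  Insert 6 (step 2): P = [2, 6];  Q = [1, 2]
  Insert 1 (step 3): P = [1, 6] / [2];  Q = [1, 2] / [3]
  Insert 7 (step 4): P = [1, 6, 7] / [2];  Q = [1, 2, 4] / [3]
  Insert 3 (step 5): P = [1, 3, 7] / [2, 6];  Q = [1, 2, 4] / [3, 5]
  Insert 8 (step 6): P = [1, 3, 7, 8] / [2, 6];  Q = [1, 2, 4, 6] / [3, 5]
  Insert 4 (step 7): P = [1, 3, 4, 8] / [2, 6, 7];  Q = [1, 2, 4, 6] / [3, 5, 7]
  Insert 5 (step 8): P = [1, 3, 4, 5] / [2, 6, 7, 8];  Q = [1, 2, 4, 6] / [3, 5, 7, 8]
  Insert 9 (step 9): P = [1, 3, 4, 5, 9] / [2, 6, 7, 8];  Q = [1, 2, 4, 6, 9] / [3, 5, 7, 8]
Final shape: (5, 4).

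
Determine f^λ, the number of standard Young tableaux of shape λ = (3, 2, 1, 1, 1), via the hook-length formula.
# SYT of shape (3, 2, 1, 1, 1) = 64

Hook-length formula: f^λ = n! / Π hook(c), product over all cells c of the Young diagram. For λ = (3, 2, 1, 1, 1), n = 8 boxes. Hook lengths by row (left-to-right, top-to-bottom): [7, 3, 1]; [5, 1]; [3]; [2]; [1]. Product of hooks = 630. So f^λ = 8! / 630 = 40320 / 630 = 64.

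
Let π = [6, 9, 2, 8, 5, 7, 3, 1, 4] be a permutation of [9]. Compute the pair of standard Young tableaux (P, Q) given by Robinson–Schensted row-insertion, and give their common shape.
P = [1, 3, 4] / [2, 7] / [5, 8] / [6] / [9];  Q = [1, 2, 6] / [3, 4] / [5, 9] / [7] / [8];  common shape = (3, 2, 2, 1, 1)

Row-insert the values π_1, π_2, … into P one at a time, bumping the leftmost entry strictly greater than the inserted value down to the next row. The recording tableau Q records, in position (i, j), the step at which that cell was added to P.
  Insert 6 (step 1): P = [6];  Q = [1]
  Insert 9 (step 2): P = [6, 9];  Q = [1, 2]
  Insert 2 (step 3): P = [2, 9] / [6];  Q = [1, 2] / [3]
  Insert 8 (step 4): P = [2, 8] / [6, 9];  Q = [1, 2] / [3, 4]
  Insert 5 (step 5): P = [2, 5] / [6, 8] / [9];  Q = [1, 2] / [3, 4] / [5]
  Insert 7 (step 6): P = [2, 5, 7] / [6, 8] / [9];  Q = [1, 2, 6] / [3, 4] / [5]
  Insert 3 (step 7): P = [2, 3, 7] / [5, 8] / [6] / [9];  Q = [1, 2, 6] / [3, 4] / [5] / [7]
  Insert 1 (step 8): P = [1, 3, 7] / [2, 8] / [5] / [6] / [9];  Q = [1, 2, 6] / [3, 4] / [5] / [7] / [8]
  Insert 4 (step 9): P = [1, 3, 4] / [2, 7] / [5, 8] / [6] / [9];  Q = [1, 2, 6] / [3, 4] / [5, 9] / [7] / [8]
Final shape: (3, 2, 2, 1, 1).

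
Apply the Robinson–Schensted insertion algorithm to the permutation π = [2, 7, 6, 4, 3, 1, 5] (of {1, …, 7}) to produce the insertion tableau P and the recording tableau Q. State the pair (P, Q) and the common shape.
P = [1, 3, 5] / [2] / [4] / [6] / [7];  Q = [1, 2, 7] / [3] / [4] / [5] / [6];  common shape = (3, 1, 1, 1, 1)

Row-insert the values π_1, π_2, … into P one at a time, bumping the leftmost entry strictly greater than the inserted value down to the next row. The recording tableau Q records, in position (i, j), the step at which that cell was added to P.
  Insert 2 (step 1): P = [2];  Q = [1]
  Insert 7 (step 2): P = [2, 7];  Q = [1, 2]
  Insert 6 (step 3): P = [2, 6] / [7];  Q = [1, 2] / [3]
  Insert 4 (step 4): P = [2, 4] / [6] / [7];  Q = [1, 2] / [3] / [4]
  Insert 3 (step 5): P = [2, 3] / [4] / [6] / [7];  Q = [1, 2] / [3] / [4] / [5]
  Insert 1 (step 6): P = [1, 3] / [2] / [4] / [6] / [7];  Q = [1, 2] / [3] / [4] / [5] / [6]
  Insert 5 (step 7): P = [1, 3, 5] / [2] / [4] / [6] / [7];  Q = [1, 2, 7] / [3] / [4] / [5] / [6]
Final shape: (3, 1, 1, 1, 1).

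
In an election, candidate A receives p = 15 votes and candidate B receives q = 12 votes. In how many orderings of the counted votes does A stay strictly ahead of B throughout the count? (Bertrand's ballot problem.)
Strict-lead orderings = 1931540

Total orderings of the 27 votes with 15 for A: C(27, 15) = 17383860. By the Bertrand ballot formula (Cycle Lemma / reflection principle), the number of orderings in which A is strictly ahead of B throughout is (p − q)/(p + q) · C(p + q, p) = (15 − 12)/(15 + 12) · 17383860 = 1931540.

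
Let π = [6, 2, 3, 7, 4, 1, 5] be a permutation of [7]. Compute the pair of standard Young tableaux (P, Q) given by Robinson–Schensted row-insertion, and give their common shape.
P = [1, 3, 4, 5] / [2, 7] / [6];  Q = [1, 3, 4, 7] / [2, 5] / [6];  common shape = (4, 2, 1)

Row-insert the values π_1, π_2, … into P one at a time, bumping the leftmost entry strictly greater than the inserted value down to the next row. The recording tableau Q records, in position (i, j), the step at which that cell was added to P.
  Insert 6 (step 1): P = [6];  Q = [1]
  Insert 2 (step 2): P = [2] / [6];  Q = [1] / [2]
  Insert 3 (step 3): P = [2, 3] / [6];  Q = [1, 3] / [2]
  Insert 7 (step 4): P = [2, 3, 7] / [6];  Q = [1, 3, 4] / [2]
  Insert 4 (step 5): P = [2, 3, 4] / [6, 7];  Q = [1, 3, 4] / [2, 5]
  Insert 1 (step 6): P = [1, 3, 4] / [2, 7] / [6];  Q = [1, 3, 4] / [2, 5] / [6]
  Insert 5 (step 7): P = [1, 3, 4, 5] / [2, 7] / [6];  Q = [1, 3, 4, 7] / [2, 5] / [6]
Final shape: (4, 2, 1).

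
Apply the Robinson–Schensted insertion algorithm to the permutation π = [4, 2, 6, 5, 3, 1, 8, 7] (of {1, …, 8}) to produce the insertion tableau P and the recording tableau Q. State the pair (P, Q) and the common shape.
P = [1, 3, 7] / [2, 5, 8] / [4] / [6];  Q = [1, 3, 7] / [2, 4, 8] / [5] / [6];  common shape = (3, 3, 1, 1)

Row-insert the values π_1, π_2, … into P one at a time, bumping the leftmost entry strictly greater than the inserted value down to the next row. The recording tableau Q records, in position (i, j), the step at which that cell was added to P.
  Insert 4 (step 1): P = [4];  Q = [1]
  Insert 2 (step 2): P = [2] / [4];  Q = [1] / [2]
  Insert 6 (step 3): P = [2, 6] / [4];  Q = [1, 3] / [2]
  Insert 5 (step 4): P = [2, 5] / [4, 6];  Q = [1, 3] / [2, 4]
  Insert 3 (step 5): P = [2, 3] / [4, 5] / [6];  Q = [1, 3] / [2, 4] / [5]
  Insert 1 (step 6): P = [1, 3] / [2, 5] / [4] / [6];  Q = [1, 3] / [2, 4] / [5] / [6]
  Insert 8 (step 7): P = [1, 3, 8] / [2, 5] / [4] / [6];  Q = [1, 3, 7] / [2, 4] / [5] / [6]
  Insert 7 (step 8): P = [1, 3, 7] / [2, 5, 8] / [4] / [6];  Q = [1, 3, 7] / [2, 4, 8] / [5] / [6]
Final shape: (3, 3, 1, 1).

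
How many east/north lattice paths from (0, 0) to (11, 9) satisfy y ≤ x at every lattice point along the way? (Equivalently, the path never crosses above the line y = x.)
Number of paths = 41990

By the reflection principle (André's argument), the number of monotone paths to (11, 9) with n ≤ m that never go above y = x is C(20, 11) − C(20, 12) = 167960 − 125970 = 41990.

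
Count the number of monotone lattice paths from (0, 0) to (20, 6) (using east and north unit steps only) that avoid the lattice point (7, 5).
Number of paths = 219142

Total paths from (0, 0) to (20, 6): C(26, 20) = 230230. Paths through (7, 5): (paths (0, 0) → (7, 5)) × (paths (7, 5) → (20, 6)) = C(12, 7) · C(14, 13) = 792 · 14 = 11088. Avoidance count = 230230 − 11088 = 219142.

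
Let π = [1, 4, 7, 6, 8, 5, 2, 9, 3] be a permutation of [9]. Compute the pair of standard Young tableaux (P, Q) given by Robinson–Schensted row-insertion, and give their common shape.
P = [1, 2, 3, 8, 9] / [4, 5] / [6] / [7];  Q = [1, 2, 3, 5, 8] / [4, 9] / [6] / [7];  common shape = (5, 2, 1, 1)

Row-insert the values π_1, π_2, … into P one at a time, bumping the leftmost entry strictly greater than the inserted value down to the next row. The recording tableau Q records, in position (i, j), the step at which that cell was added to P.
  Insert 1 (step 1): P = [1];  Q = [1]
  Insert 4 (step 2): P = [1, 4];  Q = [1, 2]
  Insert 7 (step 3): P = [1, 4, 7];  Q = [1, 2, 3]
  Insert 6 (step 4): P = [1, 4, 6] / [7];  Q = [1, 2, 3] / [4]
  Insert 8 (step 5): P = [1, 4, 6, 8] / [7];  Q = [1, 2, 3, 5] / [4]
  Insert 5 (step 6): P = [1, 4, 5, 8] / [6] / [7];  Q = [1, 2, 3, 5] / [4] / [6]
  Insert 2 (step 7): P = [1, 2, 5, 8] / [4] / [6] / [7];  Q = [1, 2, 3, 5] / [4] / [6] / [7]
  Insert 9 (step 8): P = [1, 2, 5, 8, 9] / [4] / [6] / [7];  Q = [1, 2, 3, 5, 8] / [4] / [6] / [7]
  Insert 3 (step 9): P = [1, 2, 3, 8, 9] / [4, 5] / [6] / [7];  Q = [1, 2, 3, 5, 8] / [4, 9] / [6] / [7]
Final shape: (5, 2, 1, 1).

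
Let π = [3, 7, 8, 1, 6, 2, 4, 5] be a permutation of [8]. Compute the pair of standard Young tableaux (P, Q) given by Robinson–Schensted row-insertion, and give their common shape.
P = [1, 2, 4, 5] / [3, 6, 8] / [7];  Q = [1, 2, 3, 8] / [4, 5, 7] / [6];  common shape = (4, 3, 1)

Row-insert the values π_1, π_2, … into P one at a time, bumping the leftmost entry strictly greater than the inserted value down to the next row. The recording tableau Q records, in position (i, j), the step at which that cell was added to P.
  Insert 3 (step 1): P = [3];  Q = [1]
  Insert 7 (step 2): P = [3, 7];  Q = [1, 2]
  Insert 8 (step 3): P = [3, 7, 8];  Q = [1, 2, 3]
  Insert 1 (step 4): P = [1, 7, 8] / [3];  Q = [1, 2, 3] / [4]
  Insert 6 (step 5): P = [1, 6, 8] / [3, 7];  Q = [1, 2, 3] / [4, 5]
  Insert 2 (step 6): P = [1, 2, 8] / [3, 6] / [7];  Q = [1, 2, 3] / [4, 5] / [6]
  Insert 4 (step 7): P = [1, 2, 4] / [3, 6, 8] / [7];  Q = [1, 2, 3] / [4, 5, 7] / [6]
  Insert 5 (step 8): P = [1, 2, 4, 5] / [3, 6, 8] / [7];  Q = [1, 2, 3, 8] / [4, 5, 7] / [6]
Final shape: (4, 3, 1).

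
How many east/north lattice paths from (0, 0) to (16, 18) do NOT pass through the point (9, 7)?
Number of paths = 1839894870

Total paths from (0, 0) to (16, 18): C(34, 16) = 2203961430. Paths through (9, 7): (paths (0, 0) → (9, 7)) × (paths (9, 7) → (16, 18)) = C(16, 9) · C(18, 7) = 11440 · 31824 = 364066560. Avoidance count = 2203961430 − 364066560 = 1839894870.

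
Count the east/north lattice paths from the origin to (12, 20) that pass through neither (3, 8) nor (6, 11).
Number of paths = 131869010

Inclusion–exclusion. Total paths: C(32, 12) = 225792840. Through P₁: C(11, 3)·C(21, 9) = 48498450. Through P₂: C(17, 6)·C(15, 6) = 61941880. Since P₁ is strictly southwest of P₂, a monotone path through both must visit P₁ then P₂; paths through both = C(11, 3)·C(6, 3)·C(15, 6) = 16516500. Avoid both = 225792840 − 48498450 − 61941880 + 16516500 = 131869010.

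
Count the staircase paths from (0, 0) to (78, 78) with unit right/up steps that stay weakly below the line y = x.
C_78 = 73745243611532458459690151854647329239335600

These NE paths below the diagonal are counted by the Catalan number C_n = (1/(n + 1)) · C(2n, n). For n = 78: C_78 = (1/79) · C(156, 78) = 5825874245311064218315521996517139009907512400/79 = 73745243611532458459690151854647329239335600.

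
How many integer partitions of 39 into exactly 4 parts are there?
p(39, 4 parts) = 441

Partitions of n into exactly k parts are in bijection with partitions of n − k into at most k parts (subtract 1 from each part). So p(39, exactly 4) = p(35, parts ≤ 4). Computing via the recurrence p(m, j) = p(m, j−1) + p(m−j, j) gives 441.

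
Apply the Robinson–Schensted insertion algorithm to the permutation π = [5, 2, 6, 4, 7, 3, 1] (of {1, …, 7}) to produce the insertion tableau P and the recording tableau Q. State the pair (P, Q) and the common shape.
P = [1, 3, 7] / [2, 6] / [4] / [5];  Q = [1, 3, 5] / [2, 4] / [6] / [7];  common shape = (3, 2, 1, 1)

Row-insert the values π_1, π_2, … into P one at a time, bumping the leftmost entry strictly greater than the inserted value down to the next row. The recording tableau Q records, in position (i, j), the step at which that cell was added to P.
  Insert 5 (step 1): P = [5];  Q = [1]
  Insert 2 (step 2): P = [2] / [5];  Q = [1] / [2]
  Insert 6 (step 3): P = [2, 6] / [5];  Q = [1, 3] / [2]
  Insert 4 (step 4): P = [2, 4] / [5, 6];  Q = [1, 3] / [2, 4]
  Insert 7 (step 5): P = [2, 4, 7] / [5, 6];  Q = [1, 3, 5] / [2, 4]
  Insert 3 (step 6): P = [2, 3, 7] / [4, 6] / [5];  Q = [1, 3, 5] / [2, 4] / [6]
  Insert 1 (step 7): P = [1, 3, 7] / [2, 6] / [4] / [5];  Q = [1, 3, 5] / [2, 4] / [6] / [7]
Final shape: (3, 2, 1, 1).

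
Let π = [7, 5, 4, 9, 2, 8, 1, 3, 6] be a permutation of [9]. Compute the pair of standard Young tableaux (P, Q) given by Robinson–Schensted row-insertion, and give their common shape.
P = [1, 3, 6] / [2, 8] / [4, 9] / [5] / [7];  Q = [1, 4, 9] / [2, 6] / [3, 8] / [5] / [7];  common shape = (3, 2, 2, 1, 1)

Row-insert the values π_1, π_2, … into P one at a time, bumping the leftmost entry strictly greater than the inserted value down to the next row. The recording tableau Q records, in position (i, j), the step at which that cell was added to P.
  Insert 7 (step 1): P = [7];  Q = [1]
  Insert 5 (step 2): P = [5] / [7];  Q = [1] / [2]
  Insert 4 (step 3): P = [4] / [5] / [7];  Q = [1] / [2] / [3]
  Insert 9 (step 4): P = [4, 9] / [5] / [7];  Q = [1, 4] / [2] / [3]
  Insert 2 (step 5): P = [2, 9] / [4] / [5] / [7];  Q = [1, 4] / [2] / [3] / [5]
  Insert 8 (step 6): P = [2, 8] / [4, 9] / [5] / [7];  Q = [1, 4] / [2, 6] / [3] / [5]
  Insert 1 (step 7): P = [1, 8] / [2, 9] / [4] / [5] / [7];  Q = [1, 4] / [2, 6] / [3] / [5] / [7]
  Insert 3 (step 8): P = [1, 3] / [2, 8] / [4, 9] / [5] / [7];  Q = [1, 4] / [2, 6] / [3, 8] / [5] / [7]
  Insert 6 (step 9): P = [1, 3, 6] / [2, 8] / [4, 9] / [5] / [7];  Q = [1, 4, 9] / [2, 6] / [3, 8] / [5] / [7]
Final shape: (3, 2, 2, 1, 1).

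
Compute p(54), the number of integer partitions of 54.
p(54) = 386155

Compute p(n) via the recurrence p(n, m) = p(n, m−1) + p(n−m, m), where p(n, m) counts partitions of n with all parts ≤ m and p(n) = p(n, n). The base cases are p(0, m) = 1 and p(n, 0) = 0 for n > 0. Filling the table yields p(54) = 386155. (Euler's pentagonal recurrence is an alternative.)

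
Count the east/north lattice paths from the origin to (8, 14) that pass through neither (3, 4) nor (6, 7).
Number of paths = 178089

Inclusion–exclusion. Total paths: C(22, 8) = 319770. Through P₁: C(7, 3)·C(15, 5) = 105105. Through P₂: C(13, 6)·C(9, 2) = 61776. Since P₁ is strictly southwest of P₂, a monotone path through both must visit P₁ then P₂; paths through both = C(7, 3)·C(6, 3)·C(9, 2) = 25200. Avoid both = 319770 − 105105 − 61776 + 25200 = 178089.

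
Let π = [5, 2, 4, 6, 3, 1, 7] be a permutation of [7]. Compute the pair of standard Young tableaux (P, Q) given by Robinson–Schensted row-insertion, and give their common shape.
P = [1, 3, 6, 7] / [2] / [4] / [5];  Q = [1, 3, 4, 7] / [2] / [5] / [6];  common shape = (4, 1, 1, 1)

Row-insert the values π_1, π_2, … into P one at a time, bumping the leftmost entry strictly greater than the inserted value down to the next row. The recording tableau Q records, in position (i, j), the step at which that cell was added to P.
  Insert 5 (step 1): P = [5];  Q = [1]
  Insert 2 (step 2): P = [2] / [5];  Q = [1] / [2]
  Insert 4 (step 3): P = [2, 4] / [5];  Q = [1, 3] / [2]
  Insert 6 (step 4): P = [2, 4, 6] / [5];  Q = [1, 3, 4] / [2]
  Insert 3 (step 5): P = [2, 3, 6] / [4] / [5];  Q = [1, 3, 4] / [2] / [5]
  Insert 1 (step 6): P = [1, 3, 6] / [2] / [4] / [5];  Q = [1, 3, 4] / [2] / [5] / [6]
  Insert 7 (step 7): P = [1, 3, 6, 7] / [2] / [4] / [5];  Q = [1, 3, 4, 7] / [2] / [5] / [6]
Final shape: (4, 1, 1, 1).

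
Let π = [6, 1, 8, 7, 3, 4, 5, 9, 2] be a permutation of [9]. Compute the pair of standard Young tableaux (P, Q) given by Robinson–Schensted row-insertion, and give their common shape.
P = [1, 2, 4, 5, 9] / [3, 7] / [6] / [8];  Q = [1, 3, 6, 7, 8] / [2, 4] / [5] / [9];  common shape = (5, 2, 1, 1)

Row-insert the values π_1, π_2, … into P one at a time, bumping the leftmost entry strictly greater than the inserted value down to the next row. The recording tableau Q records, in position (i, j), the step at which that cell was added to P.
  Insert 6 (step 1): P = [6];  Q = [1]
  Insert 1 (step 2): P = [1] / [6];  Q = [1] / [2]
  Insert 8 (step 3): P = [1, 8] / [6];  Q = [1, 3] / [2]
  Insert 7 (step 4): P = [1, 7] / [6, 8];  Q = [1, 3] / [2, 4]
  Insert 3 (step 5): P = [1, 3] / [6, 7] / [8];  Q = [1, 3] / [2, 4] / [5]
  Insert 4 (step 6): P = [1, 3, 4] / [6, 7] / [8];  Q = [1, 3, 6] / [2, 4] / [5]
  Insert 5 (step 7): P = [1, 3, 4, 5] / [6, 7] / [8];  Q = [1, 3, 6, 7] / [2, 4] / [5]
  Insert 9 (step 8): P = [1, 3, 4, 5, 9] / [6, 7] / [8];  Q = [1, 3, 6, 7, 8] / [2, 4] / [5]
  Insert 2 (step 9): P = [1, 2, 4, 5, 9] / [3, 7] / [6] / [8];  Q = [1, 3, 6, 7, 8] / [2, 4] / [5] / [9]
Final shape: (5, 2, 1, 1).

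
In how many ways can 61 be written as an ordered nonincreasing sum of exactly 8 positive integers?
p(61, 8 parts) = 41635

Partitions of n into exactly k parts are in bijection with partitions of n − k into at most k parts (subtract 1 from each part). So p(61, exactly 8) = p(53, parts ≤ 8). Computing via the recurrence p(m, j) = p(m, j−1) + p(m−j, j) gives 41635.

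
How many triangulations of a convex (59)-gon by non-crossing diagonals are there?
C_57 = 26700952856774851904245220912664

These polygon triangulations are counted by the Catalan number C_n = (1/(n + 1)) · C(2n, n). For n = 57: C_57 = (1/58) · C(114, 57) = 1548655265692941410446222812934512/58 = 26700952856774851904245220912664.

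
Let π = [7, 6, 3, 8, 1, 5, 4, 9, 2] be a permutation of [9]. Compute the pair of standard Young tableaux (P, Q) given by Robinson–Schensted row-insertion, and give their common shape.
P = [1, 2, 9] / [3, 4] / [5, 8] / [6] / [7];  Q = [1, 4, 8] / [2, 6] / [3, 7] / [5] / [9];  common shape = (3, 2, 2, 1, 1)

Row-insert the values π_1, π_2, … into P one at a time, bumping the leftmost entry strictly greater than the inserted value down to the next row. The recording tableau Q records, in position (i, j), the step at which that cell was added to P.
  Insert 7 (step 1): P = [7];  Q = [1]
  Insert 6 (step 2): P = [6] / [7];  Q = [1] / [2]
  Insert 3 (step 3): P = [3] / [6] / [7];  Q = [1] / [2] / [3]
  Insert 8 (step 4): P = [3, 8] / [6] / [7];  Q = [1, 4] / [2] / [3]
  Insert 1 (step 5): P = [1, 8] / [3] / [6] / [7];  Q = [1, 4] / [2] / [3] / [5]
  Insert 5 (step 6): P = [1, 5] / [3, 8] / [6] / [7];  Q = [1, 4] / [2, 6] / [3] / [5]
  Insert 4 (step 7): P = [1, 4] / [3, 5] / [6, 8] / [7];  Q = [1, 4] / [2, 6] / [3, 7] / [5]
  Insert 9 (step 8): P = [1, 4, 9] / [3, 5] / [6, 8] / [7];  Q = [1, 4, 8] / [2, 6] / [3, 7] / [5]
  Insert 2 (step 9): P = [1, 2, 9] / [3, 4] / [5, 8] / [6] / [7];  Q = [1, 4, 8] / [2, 6] / [3, 7] / [5] / [9]
Final shape: (3, 2, 2, 1, 1).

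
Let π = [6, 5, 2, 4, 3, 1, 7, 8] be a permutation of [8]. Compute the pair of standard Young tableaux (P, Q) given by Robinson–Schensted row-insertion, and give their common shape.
P = [1, 3, 7, 8] / [2] / [4] / [5] / [6];  Q = [1, 4, 7, 8] / [2] / [3] / [5] / [6];  common shape = (4, 1, 1, 1, 1)

Row-insert the values π_1, π_2, … into P one at a time, bumping the leftmost entry strictly greater than the inserted value down to the next row. The recording tableau Q records, in position (i, j), the step at which that cell was added to P.
  Insert 6 (step 1): P = [6];  Q = [1]
  Insert 5 (step 2): P = [5] / [6];  Q = [1] / [2]
  Insert 2 (step 3): P = [2] / [5] / [6];  Q = [1] / [2] / [3]
  Insert 4 (step 4): P = [2, 4] / [5] / [6];  Q = [1, 4] / [2] / [3]
  Insert 3 (step 5): P = [2, 3] / [4] / [5] / [6];  Q = [1, 4] / [2] / [3] / [5]
  Insert 1 (step 6): P = [1, 3] / [2] / [4] / [5] / [6];  Q = [1, 4] / [2] / [3] / [5] / [6]
  Insert 7 (step 7): P = [1, 3, 7] / [2] / [4] / [5] / [6];  Q = [1, 4, 7] / [2] / [3] / [5] / [6]
  Insert 8 (step 8): P = [1, 3, 7, 8] / [2] / [4] / [5] / [6];  Q = [1, 4, 7, 8] / [2] / [3] / [5] / [6]
Final shape: (4, 1, 1, 1, 1).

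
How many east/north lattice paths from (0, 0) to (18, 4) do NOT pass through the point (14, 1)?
Number of paths = 6790

Total paths from (0, 0) to (18, 4): C(22, 18) = 7315. Paths through (14, 1): (paths (0, 0) → (14, 1)) × (paths (14, 1) → (18, 4)) = C(15, 14) · C(7, 4) = 15 · 35 = 525. Avoidance count = 7315 − 525 = 6790.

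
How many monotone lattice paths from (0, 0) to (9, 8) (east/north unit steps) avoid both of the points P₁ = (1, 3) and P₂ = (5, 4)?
Number of paths = 11742

Inclusion–exclusion. Total paths: C(17, 9) = 24310. Through P₁: C(4, 1)·C(13, 8) = 5148. Through P₂: C(9, 5)·C(8, 4) = 8820. Since P₁ is strictly southwest of P₂, a monotone path through both must visit P₁ then P₂; paths through both = C(4, 1)·C(5, 4)·C(8, 4) = 1400. Avoid both = 24310 − 5148 − 8820 + 1400 = 11742.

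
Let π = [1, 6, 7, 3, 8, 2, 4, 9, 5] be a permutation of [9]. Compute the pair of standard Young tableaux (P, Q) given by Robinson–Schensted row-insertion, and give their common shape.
P = [1, 2, 4, 5, 9] / [3, 7, 8] / [6];  Q = [1, 2, 3, 5, 8] / [4, 7, 9] / [6];  common shape = (5, 3, 1)

Row-insert the values π_1, π_2, … into P one at a time, bumping the leftmost entry strictly greater than the inserted value down to the next row. The recording tableau Q records, in position (i, j), the step at which that cell was added to P.
  Insert 1 (step 1): P = [1];  Q = [1]
  Insert 6 (step 2): P = [1, 6];  Q = [1, 2]
  Insert 7 (step 3): P = [1, 6, 7];  Q = [1, 2, 3]
  Insert 3 (step 4): P = [1, 3, 7] / [6];  Q = [1, 2, 3] / [4]
  Insert 8 (step 5): P = [1, 3, 7, 8] / [6];  Q = [1, 2, 3, 5] / [4]
  Insert 2 (step 6): P = [1, 2, 7, 8] / [3] / [6];  Q = [1, 2, 3, 5] / [4] / [6]
  Insert 4 (step 7): P = [1, 2, 4, 8] / [3, 7] / [6];  Q = [1, 2, 3, 5] / [4, 7] / [6]
  Insert 9 (step 8): P = [1, 2, 4, 8, 9] / [3, 7] / [6];  Q = [1, 2, 3, 5, 8] / [4, 7] / [6]
  Insert 5 (step 9): P = [1, 2, 4, 5, 9] / [3, 7, 8] / [6];  Q = [1, 2, 3, 5, 8] / [4, 7, 9] / [6]
Final shape: (5, 3, 1).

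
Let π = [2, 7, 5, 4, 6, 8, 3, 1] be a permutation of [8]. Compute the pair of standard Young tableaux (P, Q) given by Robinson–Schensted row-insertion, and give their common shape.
P = [1, 3, 6, 8] / [2] / [4] / [5] / [7];  Q = [1, 2, 5, 6] / [3] / [4] / [7] / [8];  common shape = (4, 1, 1, 1, 1)

Row-insert the values π_1, π_2, … into P one at a time, bumping the leftmost entry strictly greater than the inserted value down to the next row. The recording tableau Q records, in position (i, j), the step at which that cell was added to P.
  Insert 2 (step 1): P = [2];  Q = [1]
  Insert 7 (step 2): P = [2, 7];  Q = [1, 2]
  Insert 5 (step 3): P = [2, 5] / [7];  Q = [1, 2] / [3]
  Insert 4 (step 4): P = [2, 4] / [5] / [7];  Q = [1, 2] / [3] / [4]
  Insert 6 (step 5): P = [2, 4, 6] / [5] / [7];  Q = [1, 2, 5] / [3] / [4]
  Insert 8 (step 6): P = [2, 4, 6, 8] / [5] / [7];  Q = [1, 2, 5, 6] / [3] / [4]
  Insert 3 (step 7): P = [2, 3, 6, 8] / [4] / [5] / [7];  Q = [1, 2, 5, 6] / [3] / [4] / [7]
  Insert 1 (step 8): P = [1, 3, 6, 8] / [2] / [4] / [5] / [7];  Q = [1, 2, 5, 6] / [3] / [4] / [7] / [8]
Final shape: (4, 1, 1, 1, 1).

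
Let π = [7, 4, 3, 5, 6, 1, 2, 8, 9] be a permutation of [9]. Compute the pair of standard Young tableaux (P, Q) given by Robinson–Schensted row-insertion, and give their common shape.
P = [1, 2, 6, 8, 9] / [3, 5] / [4] / [7];  Q = [1, 4, 5, 8, 9] / [2, 7] / [3] / [6];  common shape = (5, 2, 1, 1)

Row-insert the values π_1, π_2, … into P one at a time, bumping the leftmost entry strictly greater than the inserted value down to the next row. The recording tableau Q records, in position (i, j), the step at which that cell was added to P.
  Insert 7 (step 1): P = [7];  Q = [1]
  Insert 4 (step 2): P = [4] / [7];  Q = [1] / [2]
  Insert 3 (step 3): P = [3] / [4] / [7];  Q = [1] / [2] / [3]
  Insert 5 (step 4): P = [3, 5] / [4] / [7];  Q = [1, 4] / [2] / [3]
  Insert 6 (step 5): P = [3, 5, 6] / [4] / [7];  Q = [1, 4, 5] / [2] / [3]
  Insert 1 (step 6): P = [1, 5, 6] / [3] / [4] / [7];  Q = [1, 4, 5] / [2] / [3] / [6]
  Insert 2 (step 7): P = [1, 2, 6] / [3, 5] / [4] / [7];  Q = [1, 4, 5] / [2, 7] / [3] / [6]
  Insert 8 (step 8): P = [1, 2, 6, 8] / [3, 5] / [4] / [7];  Q = [1, 4, 5, 8] / [2, 7] / [3] / [6]
  Insert 9 (step 9): P = [1, 2, 6, 8, 9] / [3, 5] / [4] / [7];  Q = [1, 4, 5, 8, 9] / [2, 7] / [3] / [6]
Final shape: (5, 2, 1, 1).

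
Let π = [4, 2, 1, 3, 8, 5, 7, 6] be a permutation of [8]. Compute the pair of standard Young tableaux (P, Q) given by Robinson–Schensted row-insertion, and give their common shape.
P = [1, 3, 5, 6] / [2, 7] / [4, 8];  Q = [1, 4, 5, 7] / [2, 6] / [3, 8];  common shape = (4, 2, 2)

Row-insert the values π_1, π_2, … into P one at a time, bumping the leftmost entry strictly greater than the inserted value down to the next row. The recording tableau Q records, in position (i, j), the step at which that cell was added to P.
  Insert 4 (step 1): P = [4];  Q = [1]
  Insert 2 (step 2): P = [2] / [4];  Q = [1] / [2]
  Insert 1 (step 3): P = [1] / [2] / [4];  Q = [1] / [2] / [3]
  Insert 3 (step 4): P = [1, 3] / [2] / [4];  Q = [1, 4] / [2] / [3]
  Insert 8 (step 5): P = [1, 3, 8] / [2] / [4];  Q = [1, 4, 5] / [2] / [3]
  Insert 5 (step 6): P = [1, 3, 5] / [2, 8] / [4];  Q = [1, 4, 5] / [2, 6] / [3]
  Insert 7 (step 7): P = [1, 3, 5, 7] / [2, 8] / [4];  Q = [1, 4, 5, 7] / [2, 6] / [3]
  Insert 6 (step 8): P = [1, 3, 5, 6] / [2, 7] / [4, 8];  Q = [1, 4, 5, 7] / [2, 6] / [3, 8]
Final shape: (4, 2, 2).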